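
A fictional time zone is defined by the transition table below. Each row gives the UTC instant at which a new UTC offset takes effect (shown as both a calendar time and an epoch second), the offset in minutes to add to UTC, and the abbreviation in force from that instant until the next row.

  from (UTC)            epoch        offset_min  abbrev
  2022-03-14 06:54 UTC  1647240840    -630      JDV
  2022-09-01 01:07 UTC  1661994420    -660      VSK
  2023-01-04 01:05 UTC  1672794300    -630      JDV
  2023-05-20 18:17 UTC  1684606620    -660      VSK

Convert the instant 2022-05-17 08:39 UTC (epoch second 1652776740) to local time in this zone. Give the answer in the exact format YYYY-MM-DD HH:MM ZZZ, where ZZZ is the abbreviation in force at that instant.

2022-05-16 22:09 JDV

Query: 2022-05-17 08:39 UTC
Rule 1/4 (JDV, -10:30): 2022-03-14 06:54 UTC ≤ query < 2022-09-01 01:07 UTC
8·60 + 39 - 630 = -111 min
-111 = -1·1440 + 1329; 1329 = 22·60 + 9 → 22:09, 2022-05-17 - 1 day = 2022-05-16
→ 2022-05-16 22:09 JDV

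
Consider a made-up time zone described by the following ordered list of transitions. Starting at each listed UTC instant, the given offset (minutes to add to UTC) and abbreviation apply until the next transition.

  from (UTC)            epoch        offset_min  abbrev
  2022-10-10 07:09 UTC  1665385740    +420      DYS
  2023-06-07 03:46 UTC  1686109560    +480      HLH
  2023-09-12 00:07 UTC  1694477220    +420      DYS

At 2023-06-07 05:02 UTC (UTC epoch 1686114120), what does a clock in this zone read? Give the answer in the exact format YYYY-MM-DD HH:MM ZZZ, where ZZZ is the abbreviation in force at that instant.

2023-06-07 13:02 HLH

Query: 2023-06-07 05:02 UTC
Rule 2/3 (HLH, +08:00): 2023-06-07 03:46 UTC ≤ query < 2023-09-12 00:07 UTC
5·60 + 2 + 480 = 782 min
782 = 0·1440 + 782; 782 = 13·60 + 2 → 13:02, same day
→ 2023-06-07 13:02 HLH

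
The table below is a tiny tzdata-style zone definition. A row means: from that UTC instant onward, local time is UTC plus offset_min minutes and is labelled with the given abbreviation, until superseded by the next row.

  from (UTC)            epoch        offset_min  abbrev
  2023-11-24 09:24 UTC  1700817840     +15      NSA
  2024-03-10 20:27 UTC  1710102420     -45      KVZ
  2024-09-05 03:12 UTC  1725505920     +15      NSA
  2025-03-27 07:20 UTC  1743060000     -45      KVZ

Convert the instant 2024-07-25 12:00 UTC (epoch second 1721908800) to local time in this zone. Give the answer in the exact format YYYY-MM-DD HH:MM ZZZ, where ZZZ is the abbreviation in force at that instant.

2024-07-25 11:15 KVZ

Query: 2024-07-25 12:00 UTC
Rule 2/4 (KVZ, -00:45): 2024-03-10 20:27 UTC ≤ query < 2024-09-05 03:12 UTC
12·60 + 0 - 45 = 675 min
675 = 0·1440 + 675; 675 = 11·60 + 15 → 11:15, same day
→ 2024-07-25 11:15 KVZ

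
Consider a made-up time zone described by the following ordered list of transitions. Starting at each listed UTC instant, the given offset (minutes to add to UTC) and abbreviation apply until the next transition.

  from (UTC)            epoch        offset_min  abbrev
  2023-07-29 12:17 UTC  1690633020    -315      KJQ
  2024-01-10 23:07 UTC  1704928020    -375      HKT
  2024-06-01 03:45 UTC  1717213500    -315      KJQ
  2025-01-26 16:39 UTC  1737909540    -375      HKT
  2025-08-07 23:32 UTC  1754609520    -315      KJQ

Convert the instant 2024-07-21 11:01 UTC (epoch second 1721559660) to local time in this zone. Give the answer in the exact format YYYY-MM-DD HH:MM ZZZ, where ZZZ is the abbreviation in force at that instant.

Query: 2024-07-21 11:01 UTC
Rule 3/5 (KJQ, -05:15): 2024-06-01 03:45 UTC ≤ query < 2025-01-26 16:39 UTC
11·60 + 1 - 315 = 346 min
346 = 0·1440 + 346; 346 = 5·60 + 46 → 05:46, same day
→ 2024-07-21 05:46 KJQ

2024-07-21 05:46 KJQ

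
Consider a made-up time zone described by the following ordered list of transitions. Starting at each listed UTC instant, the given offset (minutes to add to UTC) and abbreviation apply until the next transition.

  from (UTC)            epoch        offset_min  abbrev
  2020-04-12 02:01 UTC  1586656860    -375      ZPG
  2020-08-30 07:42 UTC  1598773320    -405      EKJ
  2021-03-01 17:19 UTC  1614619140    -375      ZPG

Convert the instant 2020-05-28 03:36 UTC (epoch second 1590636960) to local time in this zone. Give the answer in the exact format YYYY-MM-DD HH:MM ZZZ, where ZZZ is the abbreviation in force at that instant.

Query: 2020-05-28 03:36 UTC
Rule 1/3 (ZPG, -06:15): 2020-04-12 02:01 UTC ≤ query < 2020-08-30 07:42 UTC
3·60 + 36 - 375 = -159 min
-159 = -1·1440 + 1281; 1281 = 21·60 + 21 → 21:21, 2020-05-28 - 1 day = 2020-05-27
→ 2020-05-27 21:21 ZPG

2020-05-27 21:21 ZPG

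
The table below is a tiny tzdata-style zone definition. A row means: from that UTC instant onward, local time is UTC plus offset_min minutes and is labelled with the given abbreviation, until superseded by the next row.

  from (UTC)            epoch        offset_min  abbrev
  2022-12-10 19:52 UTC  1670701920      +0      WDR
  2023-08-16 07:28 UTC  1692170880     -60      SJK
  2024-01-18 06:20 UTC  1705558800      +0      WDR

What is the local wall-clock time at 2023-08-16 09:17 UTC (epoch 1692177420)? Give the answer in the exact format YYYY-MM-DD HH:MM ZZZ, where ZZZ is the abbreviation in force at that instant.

Query: 2023-08-16 09:17 UTC
Rule 2/3 (SJK, -01:00): 2023-08-16 07:28 UTC ≤ query < 2024-01-18 06:20 UTC
9·60 + 17 - 60 = 497 min
497 = 0·1440 + 497; 497 = 8·60 + 17 → 08:17, same day
→ 2023-08-16 08:17 SJK

2023-08-16 08:17 SJK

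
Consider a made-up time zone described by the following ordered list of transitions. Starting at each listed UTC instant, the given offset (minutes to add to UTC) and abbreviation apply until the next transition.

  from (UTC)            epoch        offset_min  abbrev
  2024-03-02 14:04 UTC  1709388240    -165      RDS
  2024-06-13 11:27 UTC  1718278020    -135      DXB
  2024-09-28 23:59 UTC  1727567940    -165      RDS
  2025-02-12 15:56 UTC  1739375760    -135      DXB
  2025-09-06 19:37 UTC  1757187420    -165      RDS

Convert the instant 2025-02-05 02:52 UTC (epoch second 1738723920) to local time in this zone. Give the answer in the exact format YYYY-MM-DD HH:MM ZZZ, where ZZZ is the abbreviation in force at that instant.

Query: 2025-02-05 02:52 UTC
Rule 3/5 (RDS, -02:45): 2024-09-28 23:59 UTC ≤ query < 2025-02-12 15:56 UTC
2·60 + 52 - 165 = 7 min
7 = 0·1440 + 7; 7 = 0·60 + 7 → 00:07, same day
→ 2025-02-05 00:07 RDS

2025-02-05 00:07 RDS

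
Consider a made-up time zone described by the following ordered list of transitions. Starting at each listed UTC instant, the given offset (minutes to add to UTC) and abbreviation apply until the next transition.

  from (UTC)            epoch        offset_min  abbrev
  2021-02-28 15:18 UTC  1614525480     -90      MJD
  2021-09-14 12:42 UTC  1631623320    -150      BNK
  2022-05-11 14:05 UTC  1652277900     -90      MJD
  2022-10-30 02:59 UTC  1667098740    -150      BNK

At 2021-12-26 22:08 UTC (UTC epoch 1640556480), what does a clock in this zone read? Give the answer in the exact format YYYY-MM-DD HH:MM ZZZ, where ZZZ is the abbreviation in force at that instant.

Query: 2021-12-26 22:08 UTC
Rule 2/4 (BNK, -02:30): 2021-09-14 12:42 UTC ≤ query < 2022-05-11 14:05 UTC
22·60 + 8 - 150 = 1178 min
1178 = 0·1440 + 1178; 1178 = 19·60 + 38 → 19:38, same day
→ 2021-12-26 19:38 BNK

2021-12-26 19:38 BNK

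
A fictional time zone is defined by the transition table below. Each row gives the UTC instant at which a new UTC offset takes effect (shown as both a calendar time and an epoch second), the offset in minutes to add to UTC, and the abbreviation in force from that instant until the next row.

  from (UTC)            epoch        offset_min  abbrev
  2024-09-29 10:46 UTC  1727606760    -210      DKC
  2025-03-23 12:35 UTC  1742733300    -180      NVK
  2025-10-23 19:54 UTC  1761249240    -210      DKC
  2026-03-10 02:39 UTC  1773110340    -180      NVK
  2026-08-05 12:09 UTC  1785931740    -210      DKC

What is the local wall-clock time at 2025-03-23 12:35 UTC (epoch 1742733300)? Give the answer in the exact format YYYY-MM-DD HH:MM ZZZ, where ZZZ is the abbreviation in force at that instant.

Query: 2025-03-23 12:35 UTC
Rule 2/5 (NVK, -03:00): 2025-03-23 12:35 UTC ≤ query < 2025-10-23 19:54 UTC
12·60 + 35 - 180 = 575 min
575 = 0·1440 + 575; 575 = 9·60 + 35 → 09:35, same day
→ 2025-03-23 09:35 NVK

2025-03-23 09:35 NVK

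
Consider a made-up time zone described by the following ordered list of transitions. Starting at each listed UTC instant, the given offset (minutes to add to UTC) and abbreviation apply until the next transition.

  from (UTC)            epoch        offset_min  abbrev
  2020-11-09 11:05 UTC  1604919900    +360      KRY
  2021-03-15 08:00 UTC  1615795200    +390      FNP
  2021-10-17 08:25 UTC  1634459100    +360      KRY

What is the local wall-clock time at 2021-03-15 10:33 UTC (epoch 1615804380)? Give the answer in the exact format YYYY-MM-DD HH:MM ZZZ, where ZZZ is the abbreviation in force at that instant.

2021-03-15 17:03 FNP

Query: 2021-03-15 10:33 UTC
Rule 2/3 (FNP, +06:30): 2021-03-15 08:00 UTC ≤ query < 2021-10-17 08:25 UTC
10·60 + 33 + 390 = 1023 min
1023 = 0·1440 + 1023; 1023 = 17·60 + 3 → 17:03, same day
→ 2021-03-15 17:03 FNP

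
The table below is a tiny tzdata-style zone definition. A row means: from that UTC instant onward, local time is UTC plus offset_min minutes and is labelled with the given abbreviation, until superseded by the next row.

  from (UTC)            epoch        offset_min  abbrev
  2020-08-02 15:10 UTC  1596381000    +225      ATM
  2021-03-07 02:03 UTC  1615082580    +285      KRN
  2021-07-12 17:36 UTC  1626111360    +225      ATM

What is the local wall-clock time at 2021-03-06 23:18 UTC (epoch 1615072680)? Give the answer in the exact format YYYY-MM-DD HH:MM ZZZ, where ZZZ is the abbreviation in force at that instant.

Query: 2021-03-06 23:18 UTC
Rule 1/3 (ATM, +03:45): 2020-08-02 15:10 UTC ≤ query < 2021-03-07 02:03 UTC
23·60 + 18 + 225 = 1623 min
1623 = 1·1440 + 183; 183 = 3·60 + 3 → 03:03, 2021-03-06 + 1 day = 2021-03-07
→ 2021-03-07 03:03 ATM

2021-03-07 03:03 ATM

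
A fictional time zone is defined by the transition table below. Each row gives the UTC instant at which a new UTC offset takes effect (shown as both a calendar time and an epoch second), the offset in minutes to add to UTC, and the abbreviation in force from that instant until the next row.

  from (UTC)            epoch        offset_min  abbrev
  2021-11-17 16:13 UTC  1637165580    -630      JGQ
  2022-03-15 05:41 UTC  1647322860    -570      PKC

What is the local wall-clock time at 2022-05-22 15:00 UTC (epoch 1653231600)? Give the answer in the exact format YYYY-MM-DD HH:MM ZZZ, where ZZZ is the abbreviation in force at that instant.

2022-05-22 05:30 PKC

Query: 2022-05-22 15:00 UTC
Rule 2/2 (PKC, -09:30): 2022-03-15 05:41 UTC ≤ query < +∞
15·60 + 0 - 570 = 330 min
330 = 0·1440 + 330; 330 = 5·60 + 30 → 05:30, same day
→ 2022-05-22 05:30 PKC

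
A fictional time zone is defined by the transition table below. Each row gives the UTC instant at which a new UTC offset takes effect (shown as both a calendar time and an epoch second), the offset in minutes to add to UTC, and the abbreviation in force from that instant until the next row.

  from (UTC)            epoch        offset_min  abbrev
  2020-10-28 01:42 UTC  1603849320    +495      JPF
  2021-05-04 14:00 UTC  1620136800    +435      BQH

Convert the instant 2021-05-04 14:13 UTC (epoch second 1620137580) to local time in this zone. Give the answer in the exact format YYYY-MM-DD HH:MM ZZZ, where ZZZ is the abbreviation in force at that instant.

2021-05-04 21:28 BQH

Query: 2021-05-04 14:13 UTC
Rule 2/2 (BQH, +07:15): 2021-05-04 14:00 UTC ≤ query < +∞
14·60 + 13 + 435 = 1288 min
1288 = 0·1440 + 1288; 1288 = 21·60 + 28 → 21:28, same day
→ 2021-05-04 21:28 BQH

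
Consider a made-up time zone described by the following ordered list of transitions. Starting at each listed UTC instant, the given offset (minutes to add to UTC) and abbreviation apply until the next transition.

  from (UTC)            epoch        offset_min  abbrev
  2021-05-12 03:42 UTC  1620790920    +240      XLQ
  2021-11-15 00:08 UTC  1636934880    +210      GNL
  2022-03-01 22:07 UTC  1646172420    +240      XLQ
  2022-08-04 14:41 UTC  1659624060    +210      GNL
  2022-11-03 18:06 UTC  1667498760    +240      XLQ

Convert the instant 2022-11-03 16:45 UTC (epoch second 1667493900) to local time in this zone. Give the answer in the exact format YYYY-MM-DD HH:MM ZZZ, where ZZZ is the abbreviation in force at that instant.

Query: 2022-11-03 16:45 UTC
Rule 4/5 (GNL, +03:30): 2022-08-04 14:41 UTC ≤ query < 2022-11-03 18:06 UTC
16·60 + 45 + 210 = 1215 min
1215 = 0·1440 + 1215; 1215 = 20·60 + 15 → 20:15, same day
→ 2022-11-03 20:15 GNL

2022-11-03 20:15 GNL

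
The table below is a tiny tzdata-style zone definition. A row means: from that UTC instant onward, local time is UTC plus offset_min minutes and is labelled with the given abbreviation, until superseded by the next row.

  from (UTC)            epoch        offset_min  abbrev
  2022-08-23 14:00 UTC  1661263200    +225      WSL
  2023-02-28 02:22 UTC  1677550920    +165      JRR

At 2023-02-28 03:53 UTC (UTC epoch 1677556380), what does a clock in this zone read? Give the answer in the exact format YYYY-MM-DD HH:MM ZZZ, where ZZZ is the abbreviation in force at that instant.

2023-02-28 06:38 JRR

Query: 2023-02-28 03:53 UTC
Rule 2/2 (JRR, +02:45): 2023-02-28 02:22 UTC ≤ query < +∞
3·60 + 53 + 165 = 398 min
398 = 0·1440 + 398; 398 = 6·60 + 38 → 06:38, same day
→ 2023-02-28 06:38 JRR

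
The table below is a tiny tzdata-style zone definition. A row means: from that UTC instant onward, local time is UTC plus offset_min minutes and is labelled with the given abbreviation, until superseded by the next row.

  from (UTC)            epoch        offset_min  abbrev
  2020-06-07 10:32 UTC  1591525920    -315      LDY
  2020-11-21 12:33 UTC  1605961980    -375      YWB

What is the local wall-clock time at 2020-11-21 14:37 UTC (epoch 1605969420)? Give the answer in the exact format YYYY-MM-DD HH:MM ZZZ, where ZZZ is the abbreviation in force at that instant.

Query: 2020-11-21 14:37 UTC
Rule 2/2 (YWB, -06:15): 2020-11-21 12:33 UTC ≤ query < +∞
14·60 + 37 - 375 = 502 min
502 = 0·1440 + 502; 502 = 8·60 + 22 → 08:22, same day
→ 2020-11-21 08:22 YWB

2020-11-21 08:22 YWB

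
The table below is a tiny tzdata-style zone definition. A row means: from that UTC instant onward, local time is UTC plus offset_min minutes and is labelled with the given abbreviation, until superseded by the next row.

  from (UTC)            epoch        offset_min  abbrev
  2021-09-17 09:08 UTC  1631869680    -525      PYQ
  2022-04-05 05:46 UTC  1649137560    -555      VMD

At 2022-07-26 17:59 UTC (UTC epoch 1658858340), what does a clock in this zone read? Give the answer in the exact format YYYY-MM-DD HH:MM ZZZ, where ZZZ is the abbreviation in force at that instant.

Query: 2022-07-26 17:59 UTC
Rule 2/2 (VMD, -09:15): 2022-04-05 05:46 UTC ≤ query < +∞
17·60 + 59 - 555 = 524 min
524 = 0·1440 + 524; 524 = 8·60 + 44 → 08:44, same day
→ 2022-07-26 08:44 VMD

2022-07-26 08:44 VMD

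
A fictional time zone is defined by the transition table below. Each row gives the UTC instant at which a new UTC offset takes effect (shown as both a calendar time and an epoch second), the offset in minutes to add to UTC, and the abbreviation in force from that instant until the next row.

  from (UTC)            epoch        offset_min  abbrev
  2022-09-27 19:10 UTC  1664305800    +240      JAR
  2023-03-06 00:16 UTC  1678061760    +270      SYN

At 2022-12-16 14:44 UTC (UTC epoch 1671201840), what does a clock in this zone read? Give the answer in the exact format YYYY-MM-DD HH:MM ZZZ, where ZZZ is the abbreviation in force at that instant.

2022-12-16 18:44 JAR

Query: 2022-12-16 14:44 UTC
Rule 1/2 (JAR, +04:00): 2022-09-27 19:10 UTC ≤ query < 2023-03-06 00:16 UTC
14·60 + 44 + 240 = 1124 min
1124 = 0·1440 + 1124; 1124 = 18·60 + 44 → 18:44, same day
→ 2022-12-16 18:44 JAR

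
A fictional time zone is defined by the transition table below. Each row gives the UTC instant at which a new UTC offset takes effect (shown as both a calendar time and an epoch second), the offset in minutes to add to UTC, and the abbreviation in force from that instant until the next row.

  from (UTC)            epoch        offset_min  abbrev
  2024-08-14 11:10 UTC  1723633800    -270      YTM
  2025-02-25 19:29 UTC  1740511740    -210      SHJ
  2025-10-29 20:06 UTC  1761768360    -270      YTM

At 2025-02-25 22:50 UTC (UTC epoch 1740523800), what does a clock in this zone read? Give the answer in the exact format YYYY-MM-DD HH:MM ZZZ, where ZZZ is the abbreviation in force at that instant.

Query: 2025-02-25 22:50 UTC
Rule 2/3 (SHJ, -03:30): 2025-02-25 19:29 UTC ≤ query < 2025-10-29 20:06 UTC
22·60 + 50 - 210 = 1160 min
1160 = 0·1440 + 1160; 1160 = 19·60 + 20 → 19:20, same day
→ 2025-02-25 19:20 SHJ

2025-02-25 19:20 SHJ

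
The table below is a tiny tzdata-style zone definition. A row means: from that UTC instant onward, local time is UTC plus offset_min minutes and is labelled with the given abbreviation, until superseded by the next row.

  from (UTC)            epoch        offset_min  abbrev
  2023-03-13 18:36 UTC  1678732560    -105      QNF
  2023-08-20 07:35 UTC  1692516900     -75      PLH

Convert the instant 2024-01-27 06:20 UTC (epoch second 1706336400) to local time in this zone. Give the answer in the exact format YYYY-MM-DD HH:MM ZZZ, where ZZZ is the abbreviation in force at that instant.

Query: 2024-01-27 06:20 UTC
Rule 2/2 (PLH, -01:15): 2023-08-20 07:35 UTC ≤ query < +∞
6·60 + 20 - 75 = 305 min
305 = 0·1440 + 305; 305 = 5·60 + 5 → 05:05, same day
→ 2024-01-27 05:05 PLH

2024-01-27 05:05 PLH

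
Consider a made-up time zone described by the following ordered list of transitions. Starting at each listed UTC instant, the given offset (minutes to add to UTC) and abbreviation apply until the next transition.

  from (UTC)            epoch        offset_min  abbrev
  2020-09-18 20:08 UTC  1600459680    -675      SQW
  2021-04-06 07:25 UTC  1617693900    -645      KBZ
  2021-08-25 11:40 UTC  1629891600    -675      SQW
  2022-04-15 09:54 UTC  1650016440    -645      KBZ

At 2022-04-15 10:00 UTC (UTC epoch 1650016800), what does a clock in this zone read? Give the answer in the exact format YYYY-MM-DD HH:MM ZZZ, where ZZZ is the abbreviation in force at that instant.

2022-04-14 23:15 KBZ

Query: 2022-04-15 10:00 UTC
Rule 4/4 (KBZ, -10:45): 2022-04-15 09:54 UTC ≤ query < +∞
10·60 + 0 - 645 = -45 min
-45 = -1·1440 + 1395; 1395 = 23·60 + 15 → 23:15, 2022-04-15 - 1 day = 2022-04-14
→ 2022-04-14 23:15 KBZ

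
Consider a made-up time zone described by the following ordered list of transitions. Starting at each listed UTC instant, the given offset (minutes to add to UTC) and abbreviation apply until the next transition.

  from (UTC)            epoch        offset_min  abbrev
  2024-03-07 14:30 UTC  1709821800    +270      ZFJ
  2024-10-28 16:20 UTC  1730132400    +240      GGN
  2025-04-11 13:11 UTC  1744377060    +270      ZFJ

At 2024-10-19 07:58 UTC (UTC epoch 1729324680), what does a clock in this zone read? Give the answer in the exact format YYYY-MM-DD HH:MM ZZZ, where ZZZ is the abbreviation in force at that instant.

Query: 2024-10-19 07:58 UTC
Rule 1/3 (ZFJ, +04:30): 2024-03-07 14:30 UTC ≤ query < 2024-10-28 16:20 UTC
7·60 + 58 + 270 = 748 min
748 = 0·1440 + 748; 748 = 12·60 + 28 → 12:28, same day
→ 2024-10-19 12:28 ZFJ

2024-10-19 12:28 ZFJ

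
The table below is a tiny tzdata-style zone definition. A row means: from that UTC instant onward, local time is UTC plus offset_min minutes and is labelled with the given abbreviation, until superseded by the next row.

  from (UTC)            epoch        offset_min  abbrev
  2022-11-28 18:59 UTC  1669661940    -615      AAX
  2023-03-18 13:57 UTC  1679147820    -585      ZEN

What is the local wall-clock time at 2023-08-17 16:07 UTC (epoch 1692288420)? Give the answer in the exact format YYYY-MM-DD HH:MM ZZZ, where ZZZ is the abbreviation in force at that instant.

Query: 2023-08-17 16:07 UTC
Rule 2/2 (ZEN, -09:45): 2023-03-18 13:57 UTC ≤ query < +∞
16·60 + 7 - 585 = 382 min
382 = 0·1440 + 382; 382 = 6·60 + 22 → 06:22, same day
→ 2023-08-17 06:22 ZEN

2023-08-17 06:22 ZEN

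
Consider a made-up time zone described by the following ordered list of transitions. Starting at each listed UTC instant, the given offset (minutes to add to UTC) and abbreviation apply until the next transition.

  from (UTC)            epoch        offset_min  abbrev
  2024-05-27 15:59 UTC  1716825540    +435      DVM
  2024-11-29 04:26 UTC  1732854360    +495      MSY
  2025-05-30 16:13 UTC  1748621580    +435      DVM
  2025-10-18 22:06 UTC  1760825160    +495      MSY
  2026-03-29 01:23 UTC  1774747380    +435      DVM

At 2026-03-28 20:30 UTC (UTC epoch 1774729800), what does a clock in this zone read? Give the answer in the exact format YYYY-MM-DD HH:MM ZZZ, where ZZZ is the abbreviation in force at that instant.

Query: 2026-03-28 20:30 UTC
Rule 4/5 (MSY, +08:15): 2025-10-18 22:06 UTC ≤ query < 2026-03-29 01:23 UTC
20·60 + 30 + 495 = 1725 min
1725 = 1·1440 + 285; 285 = 4·60 + 45 → 04:45, 2026-03-28 + 1 day = 2026-03-29
→ 2026-03-29 04:45 MSY

2026-03-29 04:45 MSY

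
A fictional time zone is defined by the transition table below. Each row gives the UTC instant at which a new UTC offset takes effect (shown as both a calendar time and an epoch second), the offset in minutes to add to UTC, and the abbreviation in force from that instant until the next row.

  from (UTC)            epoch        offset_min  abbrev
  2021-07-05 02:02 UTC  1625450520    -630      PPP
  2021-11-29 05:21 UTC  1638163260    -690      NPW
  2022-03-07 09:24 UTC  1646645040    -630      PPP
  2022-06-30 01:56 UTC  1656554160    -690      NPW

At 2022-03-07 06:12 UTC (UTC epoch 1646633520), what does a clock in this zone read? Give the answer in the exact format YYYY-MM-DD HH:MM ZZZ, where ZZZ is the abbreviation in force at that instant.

Query: 2022-03-07 06:12 UTC
Rule 2/4 (NPW, -11:30): 2021-11-29 05:21 UTC ≤ query < 2022-03-07 09:24 UTC
6·60 + 12 - 690 = -318 min
-318 = -1·1440 + 1122; 1122 = 18·60 + 42 → 18:42, 2022-03-07 - 1 day = 2022-03-06
→ 2022-03-06 18:42 NPW

2022-03-06 18:42 NPW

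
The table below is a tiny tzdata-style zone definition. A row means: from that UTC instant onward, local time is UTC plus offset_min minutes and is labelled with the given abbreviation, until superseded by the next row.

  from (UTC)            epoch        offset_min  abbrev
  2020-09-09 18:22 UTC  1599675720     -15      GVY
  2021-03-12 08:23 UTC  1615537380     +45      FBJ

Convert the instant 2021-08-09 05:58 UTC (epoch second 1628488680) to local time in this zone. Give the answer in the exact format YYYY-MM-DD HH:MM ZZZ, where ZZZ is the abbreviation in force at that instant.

Query: 2021-08-09 05:58 UTC
Rule 2/2 (FBJ, +00:45): 2021-03-12 08:23 UTC ≤ query < +∞
5·60 + 58 + 45 = 403 min
403 = 0·1440 + 403; 403 = 6·60 + 43 → 06:43, same day
→ 2021-08-09 06:43 FBJ

2021-08-09 06:43 FBJ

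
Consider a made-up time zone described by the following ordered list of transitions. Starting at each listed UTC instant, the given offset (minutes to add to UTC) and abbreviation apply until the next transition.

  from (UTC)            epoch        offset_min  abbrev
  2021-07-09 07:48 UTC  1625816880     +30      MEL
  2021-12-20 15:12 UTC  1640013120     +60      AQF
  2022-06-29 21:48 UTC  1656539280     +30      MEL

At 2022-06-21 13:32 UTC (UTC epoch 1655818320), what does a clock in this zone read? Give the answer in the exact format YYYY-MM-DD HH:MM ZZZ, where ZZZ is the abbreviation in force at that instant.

Query: 2022-06-21 13:32 UTC
Rule 2/3 (AQF, +01:00): 2021-12-20 15:12 UTC ≤ query < 2022-06-29 21:48 UTC
13·60 + 32 + 60 = 872 min
872 = 0·1440 + 872; 872 = 14·60 + 32 → 14:32, same day
→ 2022-06-21 14:32 AQF

2022-06-21 14:32 AQF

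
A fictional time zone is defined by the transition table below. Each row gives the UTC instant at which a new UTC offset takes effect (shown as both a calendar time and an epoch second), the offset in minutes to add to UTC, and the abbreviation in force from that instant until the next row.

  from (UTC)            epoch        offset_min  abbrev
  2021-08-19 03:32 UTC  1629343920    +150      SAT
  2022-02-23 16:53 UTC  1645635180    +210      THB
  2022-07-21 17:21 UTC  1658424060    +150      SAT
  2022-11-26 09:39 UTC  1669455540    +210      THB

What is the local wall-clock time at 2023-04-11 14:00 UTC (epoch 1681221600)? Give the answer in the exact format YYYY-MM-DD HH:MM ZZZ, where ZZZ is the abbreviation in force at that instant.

Query: 2023-04-11 14:00 UTC
Rule 4/4 (THB, +03:30): 2022-11-26 09:39 UTC ≤ query < +∞
14·60 + 0 + 210 = 1050 min
1050 = 0·1440 + 1050; 1050 = 17·60 + 30 → 17:30, same day
→ 2023-04-11 17:30 THB

2023-04-11 17:30 THB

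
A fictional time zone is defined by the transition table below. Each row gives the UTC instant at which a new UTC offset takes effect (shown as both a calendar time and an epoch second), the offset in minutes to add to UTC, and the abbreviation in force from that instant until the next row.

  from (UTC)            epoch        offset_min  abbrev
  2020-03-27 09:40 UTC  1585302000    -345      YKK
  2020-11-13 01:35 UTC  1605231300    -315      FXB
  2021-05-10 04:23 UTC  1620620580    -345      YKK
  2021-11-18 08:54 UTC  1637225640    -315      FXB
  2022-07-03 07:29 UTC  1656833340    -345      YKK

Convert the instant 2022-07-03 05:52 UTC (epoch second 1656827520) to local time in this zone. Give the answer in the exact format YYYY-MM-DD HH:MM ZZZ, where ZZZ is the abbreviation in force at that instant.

2022-07-03 00:37 FXB

Query: 2022-07-03 05:52 UTC
Rule 4/5 (FXB, -05:15): 2021-11-18 08:54 UTC ≤ query < 2022-07-03 07:29 UTC
5·60 + 52 - 315 = 37 min
37 = 0·1440 + 37; 37 = 0·60 + 37 → 00:37, same day
→ 2022-07-03 00:37 FXB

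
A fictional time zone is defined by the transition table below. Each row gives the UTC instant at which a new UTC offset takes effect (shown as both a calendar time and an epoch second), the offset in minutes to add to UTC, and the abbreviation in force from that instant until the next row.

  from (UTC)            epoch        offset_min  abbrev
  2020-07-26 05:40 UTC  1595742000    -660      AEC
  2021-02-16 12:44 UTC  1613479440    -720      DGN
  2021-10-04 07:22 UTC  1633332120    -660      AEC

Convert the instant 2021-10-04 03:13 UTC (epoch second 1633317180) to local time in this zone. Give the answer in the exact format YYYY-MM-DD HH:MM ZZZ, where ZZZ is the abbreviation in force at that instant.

Query: 2021-10-04 03:13 UTC
Rule 2/3 (DGN, -12:00): 2021-02-16 12:44 UTC ≤ query < 2021-10-04 07:22 UTC
3·60 + 13 - 720 = -527 min
-527 = -1·1440 + 913; 913 = 15·60 + 13 → 15:13, 2021-10-04 - 1 day = 2021-10-03
→ 2021-10-03 15:13 DGN

2021-10-03 15:13 DGN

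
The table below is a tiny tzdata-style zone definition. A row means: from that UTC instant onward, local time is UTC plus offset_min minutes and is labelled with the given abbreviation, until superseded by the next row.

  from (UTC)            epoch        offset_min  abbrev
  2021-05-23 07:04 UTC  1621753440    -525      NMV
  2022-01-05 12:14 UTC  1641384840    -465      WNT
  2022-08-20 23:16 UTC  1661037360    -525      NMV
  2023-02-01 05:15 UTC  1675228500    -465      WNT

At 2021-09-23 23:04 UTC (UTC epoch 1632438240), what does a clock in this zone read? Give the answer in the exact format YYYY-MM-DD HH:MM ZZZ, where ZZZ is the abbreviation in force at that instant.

Query: 2021-09-23 23:04 UTC
Rule 1/4 (NMV, -08:45): 2021-05-23 07:04 UTC ≤ query < 2022-01-05 12:14 UTC
23·60 + 4 - 525 = 859 min
859 = 0·1440 + 859; 859 = 14·60 + 19 → 14:19, same day
→ 2021-09-23 14:19 NMV

2021-09-23 14:19 NMV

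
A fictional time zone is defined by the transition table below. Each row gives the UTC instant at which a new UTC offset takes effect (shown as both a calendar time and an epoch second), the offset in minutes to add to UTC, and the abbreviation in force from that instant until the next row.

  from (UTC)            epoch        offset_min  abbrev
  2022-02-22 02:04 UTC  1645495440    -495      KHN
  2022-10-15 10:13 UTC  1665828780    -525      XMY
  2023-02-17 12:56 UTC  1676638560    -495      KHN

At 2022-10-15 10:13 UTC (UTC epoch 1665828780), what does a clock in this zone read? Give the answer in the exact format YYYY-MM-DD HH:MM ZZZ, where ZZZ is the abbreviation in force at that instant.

Query: 2022-10-15 10:13 UTC
Rule 2/3 (XMY, -08:45): 2022-10-15 10:13 UTC ≤ query < 2023-02-17 12:56 UTC
10·60 + 13 - 525 = 88 min
88 = 0·1440 + 88; 88 = 1·60 + 28 → 01:28, same day
→ 2022-10-15 01:28 XMY

2022-10-15 01:28 XMY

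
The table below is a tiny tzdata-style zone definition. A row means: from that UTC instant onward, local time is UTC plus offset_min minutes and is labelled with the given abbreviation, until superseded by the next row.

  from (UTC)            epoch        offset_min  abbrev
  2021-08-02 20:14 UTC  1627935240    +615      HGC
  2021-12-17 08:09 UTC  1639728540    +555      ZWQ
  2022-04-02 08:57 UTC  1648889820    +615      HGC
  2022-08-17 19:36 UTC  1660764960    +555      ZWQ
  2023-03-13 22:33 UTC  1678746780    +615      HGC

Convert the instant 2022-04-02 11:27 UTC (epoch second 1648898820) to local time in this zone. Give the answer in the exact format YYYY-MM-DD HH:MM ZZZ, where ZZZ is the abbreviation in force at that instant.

2022-04-02 21:42 HGC

Query: 2022-04-02 11:27 UTC
Rule 3/5 (HGC, +10:15): 2022-04-02 08:57 UTC ≤ query < 2022-08-17 19:36 UTC
11·60 + 27 + 615 = 1302 min
1302 = 0·1440 + 1302; 1302 = 21·60 + 42 → 21:42, same day
→ 2022-04-02 21:42 HGC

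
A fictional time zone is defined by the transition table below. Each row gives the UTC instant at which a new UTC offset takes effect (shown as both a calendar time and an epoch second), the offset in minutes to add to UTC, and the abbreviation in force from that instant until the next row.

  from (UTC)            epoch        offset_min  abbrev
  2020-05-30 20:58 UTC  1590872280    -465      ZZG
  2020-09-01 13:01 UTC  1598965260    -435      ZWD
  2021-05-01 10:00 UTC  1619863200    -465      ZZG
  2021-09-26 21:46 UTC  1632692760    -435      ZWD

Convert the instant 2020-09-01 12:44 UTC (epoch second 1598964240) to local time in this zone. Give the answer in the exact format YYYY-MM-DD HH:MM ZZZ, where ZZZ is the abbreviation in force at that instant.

Query: 2020-09-01 12:44 UTC
Rule 1/4 (ZZG, -07:45): 2020-05-30 20:58 UTC ≤ query < 2020-09-01 13:01 UTC
12·60 + 44 - 465 = 299 min
299 = 0·1440 + 299; 299 = 4·60 + 59 → 04:59, same day
→ 2020-09-01 04:59 ZZG

2020-09-01 04:59 ZZG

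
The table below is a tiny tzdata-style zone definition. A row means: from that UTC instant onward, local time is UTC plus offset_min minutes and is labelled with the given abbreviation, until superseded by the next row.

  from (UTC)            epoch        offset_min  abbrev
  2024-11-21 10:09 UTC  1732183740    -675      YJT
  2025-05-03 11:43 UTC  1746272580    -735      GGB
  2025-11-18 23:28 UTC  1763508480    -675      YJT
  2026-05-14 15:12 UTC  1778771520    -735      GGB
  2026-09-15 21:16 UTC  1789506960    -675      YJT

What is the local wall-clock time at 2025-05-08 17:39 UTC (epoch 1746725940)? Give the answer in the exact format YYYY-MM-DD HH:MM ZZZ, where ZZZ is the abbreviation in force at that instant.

2025-05-08 05:24 GGB

Query: 2025-05-08 17:39 UTC
Rule 2/5 (GGB, -12:15): 2025-05-03 11:43 UTC ≤ query < 2025-11-18 23:28 UTC
17·60 + 39 - 735 = 324 min
324 = 0·1440 + 324; 324 = 5·60 + 24 → 05:24, same day
→ 2025-05-08 05:24 GGB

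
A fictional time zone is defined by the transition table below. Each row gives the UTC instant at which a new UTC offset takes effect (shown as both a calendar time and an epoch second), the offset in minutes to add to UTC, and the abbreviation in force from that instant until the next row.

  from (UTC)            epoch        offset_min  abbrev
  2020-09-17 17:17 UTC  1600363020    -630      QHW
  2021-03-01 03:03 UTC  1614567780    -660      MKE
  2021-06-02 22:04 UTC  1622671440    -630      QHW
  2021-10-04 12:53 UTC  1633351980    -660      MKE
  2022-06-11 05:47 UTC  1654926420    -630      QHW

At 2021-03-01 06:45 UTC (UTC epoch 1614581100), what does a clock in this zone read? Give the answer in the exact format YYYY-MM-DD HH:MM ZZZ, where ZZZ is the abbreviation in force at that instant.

2021-02-28 19:45 MKE

Query: 2021-03-01 06:45 UTC
Rule 2/5 (MKE, -11:00): 2021-03-01 03:03 UTC ≤ query < 2021-06-02 22:04 UTC
6·60 + 45 - 660 = -255 min
-255 = -1·1440 + 1185; 1185 = 19·60 + 45 → 19:45, 2021-03-01 - 1 day = 2021-02-28
→ 2021-02-28 19:45 MKE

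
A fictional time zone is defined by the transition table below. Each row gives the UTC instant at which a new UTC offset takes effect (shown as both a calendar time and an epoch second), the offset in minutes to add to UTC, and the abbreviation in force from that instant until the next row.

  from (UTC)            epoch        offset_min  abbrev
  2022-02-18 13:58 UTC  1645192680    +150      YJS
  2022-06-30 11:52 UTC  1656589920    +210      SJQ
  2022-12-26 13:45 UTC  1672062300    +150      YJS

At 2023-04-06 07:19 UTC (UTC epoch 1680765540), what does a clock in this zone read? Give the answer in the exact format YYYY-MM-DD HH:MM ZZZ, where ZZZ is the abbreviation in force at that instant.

2023-04-06 09:49 YJS

Query: 2023-04-06 07:19 UTC
Rule 3/3 (YJS, +02:30): 2022-12-26 13:45 UTC ≤ query < +∞
7·60 + 19 + 150 = 589 min
589 = 0·1440 + 589; 589 = 9·60 + 49 → 09:49, same day
→ 2023-04-06 09:49 YJS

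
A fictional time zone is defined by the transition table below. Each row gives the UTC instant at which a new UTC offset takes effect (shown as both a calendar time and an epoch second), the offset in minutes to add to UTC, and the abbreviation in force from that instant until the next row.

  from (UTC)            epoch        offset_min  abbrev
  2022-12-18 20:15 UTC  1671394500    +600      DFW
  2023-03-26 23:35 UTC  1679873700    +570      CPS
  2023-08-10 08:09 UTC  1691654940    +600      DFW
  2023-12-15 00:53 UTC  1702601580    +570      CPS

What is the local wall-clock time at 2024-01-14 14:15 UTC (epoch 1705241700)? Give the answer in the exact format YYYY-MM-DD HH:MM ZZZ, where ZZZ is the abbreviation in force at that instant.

Query: 2024-01-14 14:15 UTC
Rule 4/4 (CPS, +09:30): 2023-12-15 00:53 UTC ≤ query < +∞
14·60 + 15 + 570 = 1425 min
1425 = 0·1440 + 1425; 1425 = 23·60 + 45 → 23:45, same day
→ 2024-01-14 23:45 CPS

2024-01-14 23:45 CPS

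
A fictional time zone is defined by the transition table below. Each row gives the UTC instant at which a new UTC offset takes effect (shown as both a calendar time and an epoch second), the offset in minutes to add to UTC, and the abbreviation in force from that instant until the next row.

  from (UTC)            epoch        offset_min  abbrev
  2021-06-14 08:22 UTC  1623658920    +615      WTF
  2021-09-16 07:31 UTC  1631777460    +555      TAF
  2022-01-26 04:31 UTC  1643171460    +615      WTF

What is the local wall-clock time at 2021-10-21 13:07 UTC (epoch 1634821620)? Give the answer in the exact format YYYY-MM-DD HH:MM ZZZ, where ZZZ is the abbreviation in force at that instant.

Query: 2021-10-21 13:07 UTC
Rule 2/3 (TAF, +09:15): 2021-09-16 07:31 UTC ≤ query < 2022-01-26 04:31 UTC
13·60 + 7 + 555 = 1342 min
1342 = 0·1440 + 1342; 1342 = 22·60 + 22 → 22:22, same day
→ 2021-10-21 22:22 TAF

2021-10-21 22:22 TAF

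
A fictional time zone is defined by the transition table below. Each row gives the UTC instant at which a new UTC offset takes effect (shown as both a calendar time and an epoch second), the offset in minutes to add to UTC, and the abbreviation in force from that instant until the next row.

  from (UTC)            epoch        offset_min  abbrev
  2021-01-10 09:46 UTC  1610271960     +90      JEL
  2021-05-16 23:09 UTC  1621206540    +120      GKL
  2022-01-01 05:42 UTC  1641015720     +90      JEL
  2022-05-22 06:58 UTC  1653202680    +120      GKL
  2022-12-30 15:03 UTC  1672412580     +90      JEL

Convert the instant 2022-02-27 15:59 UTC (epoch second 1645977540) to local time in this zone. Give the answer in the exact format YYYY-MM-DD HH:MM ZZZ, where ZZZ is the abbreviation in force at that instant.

Query: 2022-02-27 15:59 UTC
Rule 3/5 (JEL, +01:30): 2022-01-01 05:42 UTC ≤ query < 2022-05-22 06:58 UTC
15·60 + 59 + 90 = 1049 min
1049 = 0·1440 + 1049; 1049 = 17·60 + 29 → 17:29, same day
→ 2022-02-27 17:29 JEL

2022-02-27 17:29 JEL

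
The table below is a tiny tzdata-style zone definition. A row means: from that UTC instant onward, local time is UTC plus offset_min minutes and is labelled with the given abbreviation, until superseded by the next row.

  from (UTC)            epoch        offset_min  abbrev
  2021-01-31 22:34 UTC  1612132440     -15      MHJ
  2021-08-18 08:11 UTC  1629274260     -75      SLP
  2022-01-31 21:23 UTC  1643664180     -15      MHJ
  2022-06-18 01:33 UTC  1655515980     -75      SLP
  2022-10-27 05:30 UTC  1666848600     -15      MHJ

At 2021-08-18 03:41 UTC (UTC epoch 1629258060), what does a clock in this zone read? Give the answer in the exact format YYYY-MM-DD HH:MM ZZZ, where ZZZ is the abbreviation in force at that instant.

Query: 2021-08-18 03:41 UTC
Rule 1/5 (MHJ, -00:15): 2021-01-31 22:34 UTC ≤ query < 2021-08-18 08:11 UTC
3·60 + 41 - 15 = 206 min
206 = 0·1440 + 206; 206 = 3·60 + 26 → 03:26, same day
→ 2021-08-18 03:26 MHJ

2021-08-18 03:26 MHJ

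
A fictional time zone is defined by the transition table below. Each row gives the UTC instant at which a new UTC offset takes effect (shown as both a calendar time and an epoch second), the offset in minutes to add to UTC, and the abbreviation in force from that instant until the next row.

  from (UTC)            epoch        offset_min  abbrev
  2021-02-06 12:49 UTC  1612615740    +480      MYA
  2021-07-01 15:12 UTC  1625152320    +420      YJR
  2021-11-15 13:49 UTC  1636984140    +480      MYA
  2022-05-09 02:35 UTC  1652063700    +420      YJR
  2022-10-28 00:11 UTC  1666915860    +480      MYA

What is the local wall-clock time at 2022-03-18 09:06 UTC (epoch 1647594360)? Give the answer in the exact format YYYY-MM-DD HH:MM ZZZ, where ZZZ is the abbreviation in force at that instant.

2022-03-18 17:06 MYA

Query: 2022-03-18 09:06 UTC
Rule 3/5 (MYA, +08:00): 2021-11-15 13:49 UTC ≤ query < 2022-05-09 02:35 UTC
9·60 + 6 + 480 = 1026 min
1026 = 0·1440 + 1026; 1026 = 17·60 + 6 → 17:06, same day
→ 2022-03-18 17:06 MYA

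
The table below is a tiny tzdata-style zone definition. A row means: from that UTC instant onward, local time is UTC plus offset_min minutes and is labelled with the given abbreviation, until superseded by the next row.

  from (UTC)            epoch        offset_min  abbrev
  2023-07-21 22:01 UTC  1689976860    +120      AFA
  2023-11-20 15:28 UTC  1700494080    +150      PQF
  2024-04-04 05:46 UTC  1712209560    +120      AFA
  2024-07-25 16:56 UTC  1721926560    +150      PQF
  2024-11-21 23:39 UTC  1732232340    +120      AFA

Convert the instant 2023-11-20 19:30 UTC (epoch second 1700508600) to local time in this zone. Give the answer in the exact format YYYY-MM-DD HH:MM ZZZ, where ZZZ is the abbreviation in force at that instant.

Query: 2023-11-20 19:30 UTC
Rule 2/5 (PQF, +02:30): 2023-11-20 15:28 UTC ≤ query < 2024-04-04 05:46 UTC
19·60 + 30 + 150 = 1320 min
1320 = 0·1440 + 1320; 1320 = 22·60 + 0 → 22:00, same day
→ 2023-11-20 22:00 PQF

2023-11-20 22:00 PQF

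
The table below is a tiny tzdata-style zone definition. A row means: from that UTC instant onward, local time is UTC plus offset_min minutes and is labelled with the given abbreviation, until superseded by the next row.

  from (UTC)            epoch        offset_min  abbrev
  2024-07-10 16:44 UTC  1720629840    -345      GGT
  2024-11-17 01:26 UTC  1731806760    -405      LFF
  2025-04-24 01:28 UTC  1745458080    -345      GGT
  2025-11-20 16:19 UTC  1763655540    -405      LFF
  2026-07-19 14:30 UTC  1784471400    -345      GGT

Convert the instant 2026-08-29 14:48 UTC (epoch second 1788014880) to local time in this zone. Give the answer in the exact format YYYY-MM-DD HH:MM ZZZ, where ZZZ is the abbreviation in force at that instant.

2026-08-29 09:03 GGT

Query: 2026-08-29 14:48 UTC
Rule 5/5 (GGT, -05:45): 2026-07-19 14:30 UTC ≤ query < +∞
14·60 + 48 - 345 = 543 min
543 = 0·1440 + 543; 543 = 9·60 + 3 → 09:03, same day
→ 2026-08-29 09:03 GGT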